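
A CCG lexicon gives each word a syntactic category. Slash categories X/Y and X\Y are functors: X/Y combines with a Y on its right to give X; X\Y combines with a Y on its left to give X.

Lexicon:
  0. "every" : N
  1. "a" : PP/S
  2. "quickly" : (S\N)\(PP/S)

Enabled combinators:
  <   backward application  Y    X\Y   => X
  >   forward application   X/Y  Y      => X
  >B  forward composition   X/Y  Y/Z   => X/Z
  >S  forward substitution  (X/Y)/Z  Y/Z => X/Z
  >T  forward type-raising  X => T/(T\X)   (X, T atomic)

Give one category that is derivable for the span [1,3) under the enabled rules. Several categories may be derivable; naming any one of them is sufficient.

S\N

[0,3] S   <
  [0,1] "every" : N
  [1,3] S\N   <
    [1,2] "a" : PP/S
    [2,3] "quickly" : (S\N)\(PP/S)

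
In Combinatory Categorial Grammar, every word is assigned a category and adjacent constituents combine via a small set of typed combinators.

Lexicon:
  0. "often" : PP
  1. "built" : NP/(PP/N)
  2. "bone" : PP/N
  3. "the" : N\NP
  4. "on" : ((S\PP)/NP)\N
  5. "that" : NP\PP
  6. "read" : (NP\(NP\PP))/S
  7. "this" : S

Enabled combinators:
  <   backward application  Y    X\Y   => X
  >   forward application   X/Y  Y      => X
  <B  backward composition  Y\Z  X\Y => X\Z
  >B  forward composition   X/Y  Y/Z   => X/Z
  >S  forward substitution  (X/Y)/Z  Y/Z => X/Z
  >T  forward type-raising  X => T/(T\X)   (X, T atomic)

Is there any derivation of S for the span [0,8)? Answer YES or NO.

[0,8] S   <
  [0,1] "often" : PP
  [1,8] S\PP   >
    [1,5] (S\PP)/NP   <
      [1,4] N   <
        [1,3] NP   >
          [1,2] "built" : NP/(PP/N)
          [2,3] "bone" : PP/N
        [3,4] "the" : N\NP
      [4,5] "on" : ((S\PP)/NP)\N
    [5,8] NP   <
      [5,6] "that" : NP\PP
      [6,8] NP\(NP\PP)   >
        [6,7] "read" : (NP\(NP\PP))/S
        [7,8] "this" : S

YES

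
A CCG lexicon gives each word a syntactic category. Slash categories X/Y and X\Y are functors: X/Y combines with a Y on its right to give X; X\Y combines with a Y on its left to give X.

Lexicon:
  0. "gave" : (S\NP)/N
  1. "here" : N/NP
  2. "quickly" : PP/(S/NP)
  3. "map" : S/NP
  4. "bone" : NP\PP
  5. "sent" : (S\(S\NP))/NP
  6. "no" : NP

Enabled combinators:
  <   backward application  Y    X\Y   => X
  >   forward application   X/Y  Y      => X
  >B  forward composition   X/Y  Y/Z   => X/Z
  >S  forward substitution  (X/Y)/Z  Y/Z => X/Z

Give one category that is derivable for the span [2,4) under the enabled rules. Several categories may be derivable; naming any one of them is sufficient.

PP

[0,7] S   <
  [0,5] S\NP   >
    [0,1] "gave" : (S\NP)/N
    [1,5] N   >
      [1,2] "here" : N/NP
      [2,5] NP   <
        [2,4] PP   >
          [2,3] "quickly" : PP/(S/NP)
          [3,4] "map" : S/NP
        [4,5] "bone" : NP\PP
  [5,7] S\(S\NP)   >
    [5,6] "sent" : (S\(S\NP))/NP
    [6,7] "no" : NP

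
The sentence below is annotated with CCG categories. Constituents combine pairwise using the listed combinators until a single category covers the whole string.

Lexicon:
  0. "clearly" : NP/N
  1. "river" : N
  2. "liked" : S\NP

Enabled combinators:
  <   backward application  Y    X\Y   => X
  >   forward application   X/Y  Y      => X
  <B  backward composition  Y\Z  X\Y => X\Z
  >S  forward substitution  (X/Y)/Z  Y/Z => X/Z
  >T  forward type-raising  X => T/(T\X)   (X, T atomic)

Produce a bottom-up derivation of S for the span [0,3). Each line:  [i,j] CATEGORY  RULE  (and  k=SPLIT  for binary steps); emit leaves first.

[0,1] NP/N  lex  "clearly"
[1,2] N  lex  "river"
[0,2] NP  >  k=1
[2,3] S\NP  lex  "liked"
[0,3] S  <  k=2

[0,3] S   <
  [0,2] NP   >
    [0,1] "clearly" : NP/N
    [1,2] "river" : N
  [2,3] "liked" : S\NP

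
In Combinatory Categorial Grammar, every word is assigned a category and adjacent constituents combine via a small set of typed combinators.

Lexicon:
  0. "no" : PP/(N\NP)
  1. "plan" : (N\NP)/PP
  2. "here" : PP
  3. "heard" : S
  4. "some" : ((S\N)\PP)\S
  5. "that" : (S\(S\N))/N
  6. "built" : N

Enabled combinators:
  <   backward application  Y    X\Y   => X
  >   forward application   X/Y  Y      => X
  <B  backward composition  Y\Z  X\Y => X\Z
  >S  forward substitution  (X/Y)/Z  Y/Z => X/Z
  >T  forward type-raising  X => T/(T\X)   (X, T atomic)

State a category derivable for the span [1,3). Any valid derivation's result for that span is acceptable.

N\NP

[0,7] S   <
  [0,5] S\N   <
    [0,3] PP   >
      [0,1] "no" : PP/(N\NP)
      [1,3] N\NP   >
        [1,2] "plan" : (N\NP)/PP
        [2,3] "here" : PP
    [3,5] (S\N)\PP   <
      [3,4] "heard" : S
      [4,5] "some" : ((S\N)\PP)\S
  [5,7] S\(S\N)   >
    [5,6] "that" : (S\(S\N))/N
    [6,7] "built" : N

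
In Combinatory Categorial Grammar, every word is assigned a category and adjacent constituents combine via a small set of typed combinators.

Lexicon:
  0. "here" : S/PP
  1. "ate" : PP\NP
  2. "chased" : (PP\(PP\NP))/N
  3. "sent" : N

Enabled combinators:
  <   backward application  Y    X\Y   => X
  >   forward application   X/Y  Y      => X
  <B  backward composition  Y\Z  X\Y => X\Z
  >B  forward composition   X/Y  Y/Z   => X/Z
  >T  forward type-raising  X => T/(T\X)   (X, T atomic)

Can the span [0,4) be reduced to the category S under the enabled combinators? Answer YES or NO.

YES

[0,4] S   >
  [0,1] "here" : S/PP
  [1,4] PP   <
    [1,2] "ate" : PP\NP
    [2,4] PP\(PP\NP)   >
      [2,3] "chased" : (PP\(PP\NP))/N
      [3,4] "sent" : N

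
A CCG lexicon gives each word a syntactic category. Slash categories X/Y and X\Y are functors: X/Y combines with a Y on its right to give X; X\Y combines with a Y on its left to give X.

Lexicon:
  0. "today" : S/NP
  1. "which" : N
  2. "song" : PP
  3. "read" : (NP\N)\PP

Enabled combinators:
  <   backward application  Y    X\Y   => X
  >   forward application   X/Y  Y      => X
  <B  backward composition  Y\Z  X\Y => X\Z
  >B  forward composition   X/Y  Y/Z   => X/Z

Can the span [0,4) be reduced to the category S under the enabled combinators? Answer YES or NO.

YES

[0,4] S   >
  [0,1] "today" : S/NP
  [1,4] NP   <
    [1,2] "which" : N
    [2,4] NP\N   <
      [2,3] "song" : PP
      [3,4] "read" : (NP\N)\PP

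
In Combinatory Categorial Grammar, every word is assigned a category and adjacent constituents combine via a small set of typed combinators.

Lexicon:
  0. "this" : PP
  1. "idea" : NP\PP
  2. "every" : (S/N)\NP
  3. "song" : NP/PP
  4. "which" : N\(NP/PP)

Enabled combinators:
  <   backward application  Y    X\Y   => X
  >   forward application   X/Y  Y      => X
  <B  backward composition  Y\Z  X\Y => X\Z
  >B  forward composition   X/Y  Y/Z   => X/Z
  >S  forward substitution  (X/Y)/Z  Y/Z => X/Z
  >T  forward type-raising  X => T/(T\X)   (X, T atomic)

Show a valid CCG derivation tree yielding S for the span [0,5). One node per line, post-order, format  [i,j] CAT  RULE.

[0,5] S   >
  [0,3] S/N   <
    [0,2] NP   >
      [0,1] NP/(NP\PP)   >T
        [0,1] "this" : PP
      [1,2] "idea" : NP\PP
    [2,3] "every" : (S/N)\NP
  [3,5] N   <
    [3,4] "song" : NP/PP
    [4,5] "which" : N\(NP/PP)

[0,1] PP  lex  "this"
[0,1] NP/(NP\PP)  >T
[1,2] NP\PP  lex  "idea"
[0,2] NP  >  k=1
[2,3] (S/N)\NP  lex  "every"
[0,3] S/N  <  k=2
[3,4] NP/PP  lex  "song"
[4,5] N\(NP/PP)  lex  "which"
[3,5] N  <  k=4
[0,5] S  >  k=3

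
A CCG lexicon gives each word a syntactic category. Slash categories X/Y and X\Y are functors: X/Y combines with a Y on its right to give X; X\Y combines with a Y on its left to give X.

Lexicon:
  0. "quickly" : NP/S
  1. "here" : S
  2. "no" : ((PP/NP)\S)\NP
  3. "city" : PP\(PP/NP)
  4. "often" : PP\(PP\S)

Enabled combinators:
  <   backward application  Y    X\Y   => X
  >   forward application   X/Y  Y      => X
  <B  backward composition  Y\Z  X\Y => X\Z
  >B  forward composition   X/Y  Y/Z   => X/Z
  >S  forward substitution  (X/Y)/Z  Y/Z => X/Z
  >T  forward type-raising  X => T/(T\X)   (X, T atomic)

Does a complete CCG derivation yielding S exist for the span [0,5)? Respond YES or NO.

NO

NP/S S ((PP/NP)\S)\NP PP\(PP/NP) PP\(PP\S)
CKY chart[0,5] = {N/(N\PP), NP/(NP\PP), PP, PP/(PP\PP), S/(S\PP)}; S ∉ chart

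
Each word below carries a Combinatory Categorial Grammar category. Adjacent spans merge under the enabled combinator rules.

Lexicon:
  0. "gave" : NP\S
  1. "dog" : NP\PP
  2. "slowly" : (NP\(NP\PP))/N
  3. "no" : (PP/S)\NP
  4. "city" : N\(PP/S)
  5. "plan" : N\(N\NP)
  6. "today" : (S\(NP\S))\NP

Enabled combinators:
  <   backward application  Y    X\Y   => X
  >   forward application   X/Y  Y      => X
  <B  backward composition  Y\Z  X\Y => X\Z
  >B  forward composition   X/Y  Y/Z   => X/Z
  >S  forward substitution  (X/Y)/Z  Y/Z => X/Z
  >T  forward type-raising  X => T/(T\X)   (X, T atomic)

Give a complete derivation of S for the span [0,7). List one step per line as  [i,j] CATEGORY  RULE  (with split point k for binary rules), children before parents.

[0,7] S   <
  [0,1] "gave" : NP\S
  [1,7] S\(NP\S)   <
    [1,6] NP   <
      [1,2] "dog" : NP\PP
      [2,6] NP\(NP\PP)   >
        [2,3] "slowly" : (NP\(NP\PP))/N
        [3,6] N   <
          [3,5] N\NP   <B
            [3,4] "no" : (PP/S)\NP
            [4,5] "city" : N\(PP/S)
          [5,6] "plan" : N\(N\NP)
    [6,7] "today" : (S\(NP\S))\NP

[0,1] NP\S  lex  "gave"
[1,2] NP\PP  lex  "dog"
[2,3] (NP\(NP\PP))/N  lex  "slowly"
[3,4] (PP/S)\NP  lex  "no"
[4,5] N\(PP/S)  lex  "city"
[3,5] N\NP  <B  k=4
[5,6] N\(N\NP)  lex  "plan"
[3,6] N  <  k=5
[2,6] NP\(NP\PP)  >  k=3
[1,6] NP  <  k=2
[6,7] (S\(NP\S))\NP  lex  "today"
[1,7] S\(NP\S)  <  k=6
[0,7] S  <  k=1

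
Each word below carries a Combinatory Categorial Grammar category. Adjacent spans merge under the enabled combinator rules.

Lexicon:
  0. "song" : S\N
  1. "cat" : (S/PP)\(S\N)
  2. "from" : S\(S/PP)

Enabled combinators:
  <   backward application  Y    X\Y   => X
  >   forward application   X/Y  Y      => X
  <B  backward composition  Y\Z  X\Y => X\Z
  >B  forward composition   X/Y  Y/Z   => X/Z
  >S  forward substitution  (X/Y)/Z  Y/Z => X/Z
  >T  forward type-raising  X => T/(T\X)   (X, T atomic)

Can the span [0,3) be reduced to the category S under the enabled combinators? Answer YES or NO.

[0,3] S   <
  [0,2] S/PP   <
    [0,1] "song" : S\N
    [1,2] "cat" : (S/PP)\(S\N)
  [2,3] "from" : S\(S/PP)

YES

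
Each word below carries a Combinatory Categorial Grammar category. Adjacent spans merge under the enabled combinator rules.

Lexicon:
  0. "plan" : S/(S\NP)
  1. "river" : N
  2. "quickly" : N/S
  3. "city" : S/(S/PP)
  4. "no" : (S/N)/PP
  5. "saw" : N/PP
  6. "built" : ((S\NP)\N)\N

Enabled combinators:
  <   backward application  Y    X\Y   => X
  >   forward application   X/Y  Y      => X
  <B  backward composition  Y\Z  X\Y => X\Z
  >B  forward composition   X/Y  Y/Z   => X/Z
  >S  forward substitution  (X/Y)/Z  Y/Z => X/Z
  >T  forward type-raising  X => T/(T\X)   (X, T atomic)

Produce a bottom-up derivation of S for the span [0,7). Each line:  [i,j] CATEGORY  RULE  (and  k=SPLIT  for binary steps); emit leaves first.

[0,1] S/(S\NP)  lex  "plan"
[1,2] N  lex  "river"
[2,3] N/S  lex  "quickly"
[3,4] S/(S/PP)  lex  "city"
[4,5] (S/N)/PP  lex  "no"
[5,6] N/PP  lex  "saw"
[4,6] S/PP  >S  k=5
[3,6] S  >  k=4
[2,6] N  >  k=3
[6,7] ((S\NP)\N)\N  lex  "built"
[2,7] (S\NP)\N  <  k=6
[1,7] S\NP  <  k=2
[0,7] S  >  k=1

[0,7] S   >
  [0,1] "plan" : S/(S\NP)
  [1,7] S\NP   <
    [1,2] "river" : N
    [2,7] (S\NP)\N   <
      [2,6] N   >
        [2,3] "quickly" : N/S
        [3,6] S   >
          [3,4] "city" : S/(S/PP)
          [4,6] S/PP   >S
            [4,5] "no" : (S/N)/PP
            [5,6] "saw" : N/PP
      [6,7] "built" : ((S\NP)\N)\N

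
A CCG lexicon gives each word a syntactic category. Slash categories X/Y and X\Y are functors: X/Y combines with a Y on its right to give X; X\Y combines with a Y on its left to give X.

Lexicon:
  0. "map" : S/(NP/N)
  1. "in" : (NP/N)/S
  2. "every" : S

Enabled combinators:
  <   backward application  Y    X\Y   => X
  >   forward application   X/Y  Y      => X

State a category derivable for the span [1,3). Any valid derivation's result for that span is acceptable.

[0,3] S   >
  [0,1] "map" : S/(NP/N)
  [1,3] NP/N   >
    [1,2] "in" : (NP/N)/S
    [2,3] "every" : S

NP/N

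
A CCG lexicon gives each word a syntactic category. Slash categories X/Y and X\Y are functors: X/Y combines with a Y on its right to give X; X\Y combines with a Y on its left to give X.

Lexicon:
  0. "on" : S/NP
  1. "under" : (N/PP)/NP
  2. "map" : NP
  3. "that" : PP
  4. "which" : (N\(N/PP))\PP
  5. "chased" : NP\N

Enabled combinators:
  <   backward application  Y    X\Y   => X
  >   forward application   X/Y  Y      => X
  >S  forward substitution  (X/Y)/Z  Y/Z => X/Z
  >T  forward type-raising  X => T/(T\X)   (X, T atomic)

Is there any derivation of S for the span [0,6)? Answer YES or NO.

YES

[0,6] S   >
  [0,1] "on" : S/NP
  [1,6] NP   <
    [1,5] N   <
      [1,3] N/PP   >
        [1,2] "under" : (N/PP)/NP
        [2,3] "map" : NP
      [3,5] N\(N/PP)   <
        [3,4] "that" : PP
        [4,5] "which" : (N\(N/PP))\PP
    [5,6] "chased" : NP\N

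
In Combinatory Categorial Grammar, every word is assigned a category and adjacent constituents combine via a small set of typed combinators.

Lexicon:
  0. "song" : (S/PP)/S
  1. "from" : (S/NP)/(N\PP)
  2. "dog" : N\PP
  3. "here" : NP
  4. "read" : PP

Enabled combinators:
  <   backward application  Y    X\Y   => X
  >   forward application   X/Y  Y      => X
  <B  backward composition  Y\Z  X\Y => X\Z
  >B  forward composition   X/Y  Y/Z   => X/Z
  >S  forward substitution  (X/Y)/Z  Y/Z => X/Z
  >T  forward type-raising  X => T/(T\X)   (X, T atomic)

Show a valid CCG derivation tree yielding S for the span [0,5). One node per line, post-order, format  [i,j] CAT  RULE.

[0,5] S   >
  [0,4] S/PP   >
    [0,1] "song" : (S/PP)/S
    [1,4] S   >
      [1,3] S/NP   >
        [1,2] "from" : (S/NP)/(N\PP)
        [2,3] "dog" : N\PP
      [3,4] "here" : NP
  [4,5] "read" : PP

[0,1] (S/PP)/S  lex  "song"
[1,2] (S/NP)/(N\PP)  lex  "from"
[2,3] N\PP  lex  "dog"
[1,3] S/NP  >  k=2
[3,4] NP  lex  "here"
[1,4] S  >  k=3
[0,4] S/PP  >  k=1
[4,5] PP  lex  "read"
[0,5] S  >  k=4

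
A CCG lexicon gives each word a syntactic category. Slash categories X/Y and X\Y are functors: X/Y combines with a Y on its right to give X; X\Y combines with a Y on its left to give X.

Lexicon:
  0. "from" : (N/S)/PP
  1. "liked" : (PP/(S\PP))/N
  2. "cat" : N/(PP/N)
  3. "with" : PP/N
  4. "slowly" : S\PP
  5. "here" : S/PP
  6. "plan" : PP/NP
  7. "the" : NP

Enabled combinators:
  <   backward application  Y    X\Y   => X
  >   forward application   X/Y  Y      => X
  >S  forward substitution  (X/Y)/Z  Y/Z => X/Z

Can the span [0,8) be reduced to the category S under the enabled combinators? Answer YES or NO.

NO

(N/S)/PP (PP/(S\PP))/N N/(PP/N) PP/N S\PP S/PP PP/NP NP
CKY chart[0,8] = {N}; S ∉ chart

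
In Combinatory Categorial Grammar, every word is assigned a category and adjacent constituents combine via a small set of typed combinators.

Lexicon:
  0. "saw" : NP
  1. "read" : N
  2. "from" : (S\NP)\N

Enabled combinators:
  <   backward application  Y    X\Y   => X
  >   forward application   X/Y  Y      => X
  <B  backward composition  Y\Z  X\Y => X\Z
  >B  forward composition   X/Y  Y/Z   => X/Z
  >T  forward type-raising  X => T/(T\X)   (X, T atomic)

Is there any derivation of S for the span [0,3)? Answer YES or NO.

YES

[0,3] S   <
  [0,1] "saw" : NP
  [1,3] S\NP   <
    [1,2] "read" : N
    [2,3] "from" : (S\NP)\N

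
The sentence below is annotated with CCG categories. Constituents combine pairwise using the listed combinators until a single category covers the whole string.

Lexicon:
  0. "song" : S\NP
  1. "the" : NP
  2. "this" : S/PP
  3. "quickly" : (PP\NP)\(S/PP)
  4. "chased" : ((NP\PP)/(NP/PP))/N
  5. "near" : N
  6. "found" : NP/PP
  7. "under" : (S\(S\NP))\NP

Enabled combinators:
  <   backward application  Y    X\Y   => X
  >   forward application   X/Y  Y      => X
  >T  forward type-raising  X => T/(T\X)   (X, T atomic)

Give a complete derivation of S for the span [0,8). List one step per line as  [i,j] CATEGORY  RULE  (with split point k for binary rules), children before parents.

[0,1] S\NP  lex  "song"
[1,2] NP  lex  "the"
[1,2] PP/(PP\NP)  >T
[2,3] S/PP  lex  "this"
[3,4] (PP\NP)\(S/PP)  lex  "quickly"
[2,4] PP\NP  <  k=3
[1,4] PP  >  k=2
[4,5] ((NP\PP)/(NP/PP))/N  lex  "chased"
[5,6] N  lex  "near"
[4,6] (NP\PP)/(NP/PP)  >  k=5
[6,7] NP/PP  lex  "found"
[4,7] NP\PP  >  k=6
[1,7] NP  <  k=4
[7,8] (S\(S\NP))\NP  lex  "under"
[1,8] S\(S\NP)  <  k=7
[0,8] S  <  k=1

[0,8] S   <
  [0,1] "song" : S\NP
  [1,8] S\(S\NP)   <
    [1,7] NP   <
      [1,4] PP   >
        [1,2] PP/(PP\NP)   >T
          [1,2] "the" : NP
        [2,4] PP\NP   <
          [2,3] "this" : S/PP
          [3,4] "quickly" : (PP\NP)\(S/PP)
      [4,7] NP\PP   >
        [4,6] (NP\PP)/(NP/PP)   >
          [4,5] "chased" : ((NP\PP)/(NP/PP))/N
          [5,6] "near" : N
        [6,7] "found" : NP/PP
    [7,8] "under" : (S\(S\NP))\NP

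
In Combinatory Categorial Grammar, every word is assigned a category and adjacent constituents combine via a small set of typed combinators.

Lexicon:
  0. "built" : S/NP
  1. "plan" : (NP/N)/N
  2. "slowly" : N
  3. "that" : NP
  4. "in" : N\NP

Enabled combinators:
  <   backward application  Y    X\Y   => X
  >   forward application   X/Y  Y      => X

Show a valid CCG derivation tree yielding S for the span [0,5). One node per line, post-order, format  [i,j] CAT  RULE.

[0,1] S/NP  lex  "built"
[1,2] (NP/N)/N  lex  "plan"
[2,3] N  lex  "slowly"
[1,3] NP/N  >  k=2
[3,4] NP  lex  "that"
[4,5] N\NP  lex  "in"
[3,5] N  <  k=4
[1,5] NP  >  k=3
[0,5] S  >  k=1

[0,5] S   >
  [0,1] "built" : S/NP
  [1,5] NP   >
    [1,3] NP/N   >
      [1,2] "plan" : (NP/N)/N
      [2,3] "slowly" : N
    [3,5] N   <
      [3,4] "that" : NP
      [4,5] "in" : N\NP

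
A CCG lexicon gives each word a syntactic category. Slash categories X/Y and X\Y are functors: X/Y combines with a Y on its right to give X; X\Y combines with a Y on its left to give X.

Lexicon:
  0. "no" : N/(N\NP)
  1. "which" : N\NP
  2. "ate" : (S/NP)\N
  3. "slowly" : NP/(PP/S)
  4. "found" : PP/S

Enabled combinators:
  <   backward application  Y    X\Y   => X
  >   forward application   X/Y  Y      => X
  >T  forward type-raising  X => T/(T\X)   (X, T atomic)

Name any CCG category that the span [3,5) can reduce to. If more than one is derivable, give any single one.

[0,5] S   >
  [0,3] S/NP   <
    [0,2] N   >
      [0,1] "no" : N/(N\NP)
      [1,2] "which" : N\NP
    [2,3] "ate" : (S/NP)\N
  [3,5] NP   >
    [3,4] "slowly" : NP/(PP/S)
    [4,5] "found" : PP/S

NP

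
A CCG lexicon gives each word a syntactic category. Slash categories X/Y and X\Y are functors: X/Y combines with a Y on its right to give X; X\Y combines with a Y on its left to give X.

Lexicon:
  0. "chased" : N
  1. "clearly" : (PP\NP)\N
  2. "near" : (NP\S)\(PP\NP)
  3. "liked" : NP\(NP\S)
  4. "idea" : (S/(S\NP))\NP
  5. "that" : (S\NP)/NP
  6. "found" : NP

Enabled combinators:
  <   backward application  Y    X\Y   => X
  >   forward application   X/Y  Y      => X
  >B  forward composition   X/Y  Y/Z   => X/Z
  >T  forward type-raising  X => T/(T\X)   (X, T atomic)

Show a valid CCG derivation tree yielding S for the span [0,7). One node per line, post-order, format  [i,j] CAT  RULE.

[0,1] N  lex  "chased"
[1,2] (PP\NP)\N  lex  "clearly"
[0,2] PP\NP  <  k=1
[2,3] (NP\S)\(PP\NP)  lex  "near"
[0,3] NP\S  <  k=2
[3,4] NP\(NP\S)  lex  "liked"
[0,4] NP  <  k=3
[4,5] (S/(S\NP))\NP  lex  "idea"
[0,5] S/(S\NP)  <  k=4
[5,6] (S\NP)/NP  lex  "that"
[6,7] NP  lex  "found"
[5,7] S\NP  >  k=6
[0,7] S  >  k=5

[0,7] S   >
  [0,5] S/(S\NP)   <
    [0,4] NP   <
      [0,3] NP\S   <
        [0,2] PP\NP   <
          [0,1] "chased" : N
          [1,2] "clearly" : (PP\NP)\N
        [2,3] "near" : (NP\S)\(PP\NP)
      [3,4] "liked" : NP\(NP\S)
    [4,5] "idea" : (S/(S\NP))\NP
  [5,7] S\NP   >
    [5,6] "that" : (S\NP)/NP
    [6,7] "found" : NP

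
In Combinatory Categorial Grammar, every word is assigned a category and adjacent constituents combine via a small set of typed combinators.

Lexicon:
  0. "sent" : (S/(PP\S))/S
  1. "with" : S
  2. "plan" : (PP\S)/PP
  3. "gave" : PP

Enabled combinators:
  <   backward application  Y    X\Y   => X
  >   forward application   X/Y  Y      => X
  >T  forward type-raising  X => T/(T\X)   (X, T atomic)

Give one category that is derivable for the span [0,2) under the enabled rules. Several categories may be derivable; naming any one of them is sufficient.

S/(PP\S)

[0,4] S   >
  [0,2] S/(PP\S)   >
    [0,1] "sent" : (S/(PP\S))/S
    [1,2] "with" : S
  [2,4] PP\S   >
    [2,3] "plan" : (PP\S)/PP
    [3,4] "gave" : PP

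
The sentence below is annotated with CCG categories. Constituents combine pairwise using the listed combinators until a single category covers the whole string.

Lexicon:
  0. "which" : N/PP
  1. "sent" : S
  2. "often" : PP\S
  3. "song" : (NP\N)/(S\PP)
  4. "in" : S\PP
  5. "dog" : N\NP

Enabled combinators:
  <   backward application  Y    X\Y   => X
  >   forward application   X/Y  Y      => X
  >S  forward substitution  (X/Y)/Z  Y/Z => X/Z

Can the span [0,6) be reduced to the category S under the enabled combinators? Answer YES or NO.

NO

N/PP S PP\S (NP\N)/(S\PP) S\PP N\NP
CKY chart[0,6] = {N}; S ∉ chart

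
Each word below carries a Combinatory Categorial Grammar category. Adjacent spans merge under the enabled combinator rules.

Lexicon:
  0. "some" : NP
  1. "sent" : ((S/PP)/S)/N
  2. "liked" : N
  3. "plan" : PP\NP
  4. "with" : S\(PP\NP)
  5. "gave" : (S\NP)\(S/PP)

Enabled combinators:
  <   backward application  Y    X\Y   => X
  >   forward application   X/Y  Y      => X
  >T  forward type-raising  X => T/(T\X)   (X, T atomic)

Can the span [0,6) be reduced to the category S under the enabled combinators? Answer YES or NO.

YES

[0,6] S   <
  [0,1] "some" : NP
  [1,6] S\NP   <
    [1,5] S/PP   >
      [1,3] (S/PP)/S   >
        [1,2] "sent" : ((S/PP)/S)/N
        [2,3] "liked" : N
      [3,5] S   <
        [3,4] "plan" : PP\NP
        [4,5] "with" : S\(PP\NP)
    [5,6] "gave" : (S\NP)\(S/PP)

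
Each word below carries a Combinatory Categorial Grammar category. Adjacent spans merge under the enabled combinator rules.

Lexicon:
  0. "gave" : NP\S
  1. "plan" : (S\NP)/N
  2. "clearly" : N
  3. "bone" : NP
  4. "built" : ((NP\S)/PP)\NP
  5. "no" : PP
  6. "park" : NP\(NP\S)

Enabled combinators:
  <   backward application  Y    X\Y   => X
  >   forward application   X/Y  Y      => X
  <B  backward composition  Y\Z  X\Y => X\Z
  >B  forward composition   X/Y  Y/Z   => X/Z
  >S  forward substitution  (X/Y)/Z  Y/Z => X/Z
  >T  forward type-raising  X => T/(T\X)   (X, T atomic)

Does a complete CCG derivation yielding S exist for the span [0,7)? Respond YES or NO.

NO

NP\S (S\NP)/N N NP ((NP\S)/PP)\NP PP NP\(NP\S)
CKY chart[0,7] = {N/(N\NP), NP, NP/(NP\NP), PP/(PP\NP), S/(S\NP)}; S ∉ chart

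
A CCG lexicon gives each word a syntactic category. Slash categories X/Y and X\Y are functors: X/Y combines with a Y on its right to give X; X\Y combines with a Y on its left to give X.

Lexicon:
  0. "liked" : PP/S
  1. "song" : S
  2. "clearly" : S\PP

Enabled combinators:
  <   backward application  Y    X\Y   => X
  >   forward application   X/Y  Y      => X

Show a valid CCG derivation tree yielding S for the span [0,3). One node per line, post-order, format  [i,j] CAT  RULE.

[0,3] S   <
  [0,2] PP   >
    [0,1] "liked" : PP/S
    [1,2] "song" : S
  [2,3] "clearly" : S\PP

[0,1] PP/S  lex  "liked"
[1,2] S  lex  "song"
[0,2] PP  >  k=1
[2,3] S\PP  lex  "clearly"
[0,3] S  <  k=2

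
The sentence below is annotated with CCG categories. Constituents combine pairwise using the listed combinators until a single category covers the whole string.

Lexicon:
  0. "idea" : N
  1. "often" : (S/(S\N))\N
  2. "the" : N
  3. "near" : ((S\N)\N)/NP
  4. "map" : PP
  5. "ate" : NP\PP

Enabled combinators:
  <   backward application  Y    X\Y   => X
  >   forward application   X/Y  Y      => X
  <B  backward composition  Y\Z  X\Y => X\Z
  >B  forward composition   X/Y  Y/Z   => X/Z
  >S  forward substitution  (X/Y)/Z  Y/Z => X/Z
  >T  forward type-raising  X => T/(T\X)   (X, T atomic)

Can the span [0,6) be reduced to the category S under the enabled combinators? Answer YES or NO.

[0,6] S   >
  [0,2] S/(S\N)   <
    [0,1] "idea" : N
    [1,2] "often" : (S/(S\N))\N
  [2,6] S\N   <
    [2,3] "the" : N
    [3,6] (S\N)\N   >
      [3,4] "near" : ((S\N)\N)/NP
      [4,6] NP   <
        [4,5] "map" : PP
        [5,6] "ate" : NP\PP

YES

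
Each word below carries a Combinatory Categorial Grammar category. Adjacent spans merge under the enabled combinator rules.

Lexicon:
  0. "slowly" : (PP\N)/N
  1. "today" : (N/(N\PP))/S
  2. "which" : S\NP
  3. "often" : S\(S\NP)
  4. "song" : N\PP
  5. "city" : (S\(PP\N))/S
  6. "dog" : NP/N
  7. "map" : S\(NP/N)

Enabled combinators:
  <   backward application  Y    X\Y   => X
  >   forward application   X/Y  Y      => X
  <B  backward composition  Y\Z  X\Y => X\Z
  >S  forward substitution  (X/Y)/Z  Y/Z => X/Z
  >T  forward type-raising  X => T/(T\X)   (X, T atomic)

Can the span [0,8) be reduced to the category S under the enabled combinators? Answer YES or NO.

[0,8] S   <
  [0,5] PP\N   >
    [0,1] "slowly" : (PP\N)/N
    [1,5] N   >
      [1,4] N/(N\PP)   >
        [1,2] "today" : (N/(N\PP))/S
        [2,4] S   <
          [2,3] "which" : S\NP
          [3,4] "often" : S\(S\NP)
      [4,5] "song" : N\PP
  [5,8] S\(PP\N)   >
    [5,6] "city" : (S\(PP\N))/S
    [6,8] S   <
      [6,7] "dog" : NP/N
      [7,8] "map" : S\(NP/N)

YES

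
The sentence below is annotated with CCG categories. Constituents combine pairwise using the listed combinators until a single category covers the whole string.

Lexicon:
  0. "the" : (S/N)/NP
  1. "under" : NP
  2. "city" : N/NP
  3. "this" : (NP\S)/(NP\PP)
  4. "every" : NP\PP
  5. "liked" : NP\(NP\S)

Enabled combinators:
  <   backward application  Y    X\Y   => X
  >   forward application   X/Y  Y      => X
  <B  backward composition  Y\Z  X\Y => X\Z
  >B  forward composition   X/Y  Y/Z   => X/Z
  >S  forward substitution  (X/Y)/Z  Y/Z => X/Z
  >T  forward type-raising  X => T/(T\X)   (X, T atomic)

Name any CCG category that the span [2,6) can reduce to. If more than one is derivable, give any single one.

N

[0,6] S   >
  [0,2] S/N   >
    [0,1] "the" : (S/N)/NP
    [1,2] "under" : NP
  [2,6] N   >
    [2,3] "city" : N/NP
    [3,6] NP   <
      [3,5] NP\S   >
        [3,4] "this" : (NP\S)/(NP\PP)
        [4,5] "every" : NP\PP
      [5,6] "liked" : NP\(NP\S)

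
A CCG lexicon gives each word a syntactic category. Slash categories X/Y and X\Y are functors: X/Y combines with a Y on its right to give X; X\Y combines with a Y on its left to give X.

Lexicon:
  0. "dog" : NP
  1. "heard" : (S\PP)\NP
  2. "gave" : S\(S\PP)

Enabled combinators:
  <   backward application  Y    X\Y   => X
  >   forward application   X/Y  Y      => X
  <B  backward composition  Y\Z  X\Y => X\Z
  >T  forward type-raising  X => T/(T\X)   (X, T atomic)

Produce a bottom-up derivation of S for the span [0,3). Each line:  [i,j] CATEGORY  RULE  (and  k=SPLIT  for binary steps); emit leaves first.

[0,3] S   <
  [0,2] S\PP   <
    [0,1] "dog" : NP
    [1,2] "heard" : (S\PP)\NP
  [2,3] "gave" : S\(S\PP)

[0,1] NP  lex  "dog"
[1,2] (S\PP)\NP  lex  "heard"
[0,2] S\PP  <  k=1
[2,3] S\(S\PP)  lex  "gave"
[0,3] S  <  k=2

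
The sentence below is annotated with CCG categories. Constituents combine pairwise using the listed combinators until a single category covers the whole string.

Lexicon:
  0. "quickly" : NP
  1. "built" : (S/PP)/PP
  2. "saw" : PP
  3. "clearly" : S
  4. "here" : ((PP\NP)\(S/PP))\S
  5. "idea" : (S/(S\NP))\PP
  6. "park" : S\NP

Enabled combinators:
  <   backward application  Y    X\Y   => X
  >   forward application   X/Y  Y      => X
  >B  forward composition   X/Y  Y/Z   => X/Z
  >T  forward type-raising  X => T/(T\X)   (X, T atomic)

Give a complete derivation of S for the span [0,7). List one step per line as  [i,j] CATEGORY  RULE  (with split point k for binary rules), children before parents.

[0,1] NP  lex  "quickly"
[1,2] (S/PP)/PP  lex  "built"
[2,3] PP  lex  "saw"
[1,3] S/PP  >  k=2
[3,4] S  lex  "clearly"
[4,5] ((PP\NP)\(S/PP))\S  lex  "here"
[3,5] (PP\NP)\(S/PP)  <  k=4
[1,5] PP\NP  <  k=3
[0,5] PP  <  k=1
[5,6] (S/(S\NP))\PP  lex  "idea"
[0,6] S/(S\NP)  <  k=5
[6,7] S\NP  lex  "park"
[0,7] S  >  k=6

[0,7] S   >
  [0,6] S/(S\NP)   <
    [0,5] PP   <
      [0,1] "quickly" : NP
      [1,5] PP\NP   <
        [1,3] S/PP   >
          [1,2] "built" : (S/PP)/PP
          [2,3] "saw" : PP
        [3,5] (PP\NP)\(S/PP)   <
          [3,4] "clearly" : S
          [4,5] "here" : ((PP\NP)\(S/PP))\S
    [5,6] "idea" : (S/(S\NP))\PP
  [6,7] "park" : S\NP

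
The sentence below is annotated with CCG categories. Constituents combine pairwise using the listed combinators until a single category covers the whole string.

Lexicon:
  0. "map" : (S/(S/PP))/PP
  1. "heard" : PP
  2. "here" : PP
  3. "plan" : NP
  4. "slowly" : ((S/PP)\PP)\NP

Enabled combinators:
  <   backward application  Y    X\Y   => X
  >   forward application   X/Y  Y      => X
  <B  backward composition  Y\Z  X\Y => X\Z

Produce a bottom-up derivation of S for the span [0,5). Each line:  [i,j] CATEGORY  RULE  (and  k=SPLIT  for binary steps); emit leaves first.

[0,5] S   >
  [0,2] S/(S/PP)   >
    [0,1] "map" : (S/(S/PP))/PP
    [1,2] "heard" : PP
  [2,5] S/PP   <
    [2,3] "here" : PP
    [3,5] (S/PP)\PP   <
      [3,4] "plan" : NP
      [4,5] "slowly" : ((S/PP)\PP)\NP

[0,1] (S/(S/PP))/PP  lex  "map"
[1,2] PP  lex  "heard"
[0,2] S/(S/PP)  >  k=1
[2,3] PP  lex  "here"
[3,4] NP  lex  "plan"
[4,5] ((S/PP)\PP)\NP  lex  "slowly"
[3,5] (S/PP)\PP  <  k=4
[2,5] S/PP  <  k=3
[0,5] S  >  k=2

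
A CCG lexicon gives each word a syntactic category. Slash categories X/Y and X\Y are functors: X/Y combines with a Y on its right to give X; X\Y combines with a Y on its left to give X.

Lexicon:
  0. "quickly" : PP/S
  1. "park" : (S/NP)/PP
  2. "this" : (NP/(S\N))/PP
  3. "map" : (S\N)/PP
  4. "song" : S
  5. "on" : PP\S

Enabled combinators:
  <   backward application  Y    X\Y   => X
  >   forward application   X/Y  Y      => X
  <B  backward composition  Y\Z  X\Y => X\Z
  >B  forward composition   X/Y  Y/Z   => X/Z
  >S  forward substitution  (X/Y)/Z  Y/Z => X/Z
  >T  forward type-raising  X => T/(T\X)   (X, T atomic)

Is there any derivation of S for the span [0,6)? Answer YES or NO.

PP/S (S/NP)/PP (NP/(S\N))/PP (S\N)/PP S PP\S
CKY chart[0,6] = {N/(N\PP), NP/(NP\PP), PP, PP/(PP\PP), PP/(S\S), S/(S\PP)}; S ∉ chart

NO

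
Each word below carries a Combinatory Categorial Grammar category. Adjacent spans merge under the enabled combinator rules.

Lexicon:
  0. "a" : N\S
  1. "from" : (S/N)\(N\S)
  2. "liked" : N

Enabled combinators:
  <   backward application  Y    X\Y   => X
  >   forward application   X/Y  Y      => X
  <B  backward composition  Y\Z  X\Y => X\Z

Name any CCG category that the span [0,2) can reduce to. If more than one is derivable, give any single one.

[0,3] S   >
  [0,2] S/N   <
    [0,1] "a" : N\S
    [1,2] "from" : (S/N)\(N\S)
  [2,3] "liked" : N

S/N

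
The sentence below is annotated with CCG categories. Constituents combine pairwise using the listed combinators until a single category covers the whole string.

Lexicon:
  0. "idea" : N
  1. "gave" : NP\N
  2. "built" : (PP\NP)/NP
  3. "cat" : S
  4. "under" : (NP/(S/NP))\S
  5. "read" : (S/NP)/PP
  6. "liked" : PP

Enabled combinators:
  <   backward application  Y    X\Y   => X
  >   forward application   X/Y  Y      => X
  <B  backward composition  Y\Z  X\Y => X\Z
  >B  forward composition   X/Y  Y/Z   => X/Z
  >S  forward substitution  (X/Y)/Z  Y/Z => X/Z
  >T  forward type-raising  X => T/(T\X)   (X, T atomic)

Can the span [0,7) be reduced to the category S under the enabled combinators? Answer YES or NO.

NO

N NP\N (PP\NP)/NP S (NP/(S/NP))\S (S/NP)/PP PP
CKY chart[0,7] = {N/(N\PP), NP/(NP\PP), PP, PP/(NP\NP), PP/(PP\PP), S/(S\PP)}; S ∉ chart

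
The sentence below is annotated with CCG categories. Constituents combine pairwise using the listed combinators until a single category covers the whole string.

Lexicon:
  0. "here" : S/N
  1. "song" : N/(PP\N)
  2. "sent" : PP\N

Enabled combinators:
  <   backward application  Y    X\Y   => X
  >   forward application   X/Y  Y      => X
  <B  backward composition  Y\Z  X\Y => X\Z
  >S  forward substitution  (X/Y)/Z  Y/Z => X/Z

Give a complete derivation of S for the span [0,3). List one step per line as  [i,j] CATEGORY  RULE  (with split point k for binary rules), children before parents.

[0,1] S/N  lex  "here"
[1,2] N/(PP\N)  lex  "song"
[2,3] PP\N  lex  "sent"
[1,3] N  >  k=2
[0,3] S  >  k=1

[0,3] S   >
  [0,1] "here" : S/N
  [1,3] N   >
    [1,2] "song" : N/(PP\N)
    [2,3] "sent" : PP\N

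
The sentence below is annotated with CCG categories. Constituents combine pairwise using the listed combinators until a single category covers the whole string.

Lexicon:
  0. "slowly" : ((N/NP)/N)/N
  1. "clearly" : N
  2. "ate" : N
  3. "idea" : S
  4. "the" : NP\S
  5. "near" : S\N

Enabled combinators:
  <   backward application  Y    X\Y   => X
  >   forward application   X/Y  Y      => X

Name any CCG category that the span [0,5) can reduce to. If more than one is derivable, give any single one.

[0,6] S   <
  [0,5] N   >
    [0,3] N/NP   >
      [0,2] (N/NP)/N   >
        [0,1] "slowly" : ((N/NP)/N)/N
        [1,2] "clearly" : N
      [2,3] "ate" : N
    [3,5] NP   <
      [3,4] "idea" : S
      [4,5] "the" : NP\S
  [5,6] "near" : S\N

N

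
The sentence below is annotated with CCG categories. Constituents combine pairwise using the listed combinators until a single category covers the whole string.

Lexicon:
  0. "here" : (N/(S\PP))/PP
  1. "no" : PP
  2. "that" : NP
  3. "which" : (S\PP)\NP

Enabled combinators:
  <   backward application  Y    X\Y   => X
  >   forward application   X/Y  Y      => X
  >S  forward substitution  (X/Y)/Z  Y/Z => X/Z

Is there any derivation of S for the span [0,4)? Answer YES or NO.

(N/(S\PP))/PP PP NP (S\PP)\NP
CKY chart[0,4] = {N}; S ∉ chart

NO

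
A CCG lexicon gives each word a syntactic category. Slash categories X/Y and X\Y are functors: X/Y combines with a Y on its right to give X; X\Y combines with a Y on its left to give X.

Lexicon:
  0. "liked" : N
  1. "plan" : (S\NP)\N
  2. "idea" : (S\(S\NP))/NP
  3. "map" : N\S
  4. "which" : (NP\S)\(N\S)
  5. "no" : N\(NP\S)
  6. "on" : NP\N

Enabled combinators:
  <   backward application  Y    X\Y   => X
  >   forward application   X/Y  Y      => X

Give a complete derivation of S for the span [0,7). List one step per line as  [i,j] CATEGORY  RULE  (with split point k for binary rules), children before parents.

[0,1] N  lex  "liked"
[1,2] (S\NP)\N  lex  "plan"
[0,2] S\NP  <  k=1
[2,3] (S\(S\NP))/NP  lex  "idea"
[3,4] N\S  lex  "map"
[4,5] (NP\S)\(N\S)  lex  "which"
[3,5] NP\S  <  k=4
[5,6] N\(NP\S)  lex  "no"
[3,6] N  <  k=5
[6,7] NP\N  lex  "on"
[3,7] NP  <  k=6
[2,7] S\(S\NP)  >  k=3
[0,7] S  <  k=2

[0,7] S   <
  [0,2] S\NP   <
    [0,1] "liked" : N
    [1,2] "plan" : (S\NP)\N
  [2,7] S\(S\NP)   >
    [2,3] "idea" : (S\(S\NP))/NP
    [3,7] NP   <
      [3,6] N   <
        [3,5] NP\S   <
          [3,4] "map" : N\S
          [4,5] "which" : (NP\S)\(N\S)
        [5,6] "no" : N\(NP\S)
      [6,7] "on" : NP\N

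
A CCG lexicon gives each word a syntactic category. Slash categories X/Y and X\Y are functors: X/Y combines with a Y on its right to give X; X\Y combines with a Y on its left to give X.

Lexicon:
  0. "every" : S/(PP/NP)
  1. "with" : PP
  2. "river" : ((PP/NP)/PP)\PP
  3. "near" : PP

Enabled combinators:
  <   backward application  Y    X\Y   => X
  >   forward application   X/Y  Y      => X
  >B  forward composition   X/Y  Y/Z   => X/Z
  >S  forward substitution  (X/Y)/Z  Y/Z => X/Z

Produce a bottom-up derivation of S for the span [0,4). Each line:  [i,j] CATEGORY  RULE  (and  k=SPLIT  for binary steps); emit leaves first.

[0,1] S/(PP/NP)  lex  "every"
[1,2] PP  lex  "with"
[2,3] ((PP/NP)/PP)\PP  lex  "river"
[1,3] (PP/NP)/PP  <  k=2
[3,4] PP  lex  "near"
[1,4] PP/NP  >  k=3
[0,4] S  >  k=1

[0,4] S   >
  [0,1] "every" : S/(PP/NP)
  [1,4] PP/NP   >
    [1,3] (PP/NP)/PP   <
      [1,2] "with" : PP
      [2,3] "river" : ((PP/NP)/PP)\PP
    [3,4] "near" : PP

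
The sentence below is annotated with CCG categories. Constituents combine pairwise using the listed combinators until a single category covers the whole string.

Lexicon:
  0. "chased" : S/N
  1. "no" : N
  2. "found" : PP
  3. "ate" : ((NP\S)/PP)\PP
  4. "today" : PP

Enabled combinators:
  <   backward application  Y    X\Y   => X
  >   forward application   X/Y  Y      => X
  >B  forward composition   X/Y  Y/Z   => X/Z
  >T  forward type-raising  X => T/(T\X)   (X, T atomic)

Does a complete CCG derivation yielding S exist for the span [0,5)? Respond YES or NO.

NO

S/N N PP ((NP\S)/PP)\PP PP
CKY chart[0,5] = {N/(N\NP), NP, NP/(NP\NP), NP/(PP\PP), PP/(PP\NP), S/(S\NP)}; S ∉ chart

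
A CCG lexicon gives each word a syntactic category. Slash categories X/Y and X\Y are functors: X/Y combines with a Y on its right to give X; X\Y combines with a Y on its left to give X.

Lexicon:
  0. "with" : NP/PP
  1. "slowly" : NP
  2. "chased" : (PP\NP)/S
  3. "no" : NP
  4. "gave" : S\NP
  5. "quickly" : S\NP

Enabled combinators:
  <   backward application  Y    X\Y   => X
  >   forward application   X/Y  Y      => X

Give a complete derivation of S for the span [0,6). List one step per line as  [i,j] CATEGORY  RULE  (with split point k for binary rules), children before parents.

[0,1] NP/PP  lex  "with"
[1,2] NP  lex  "slowly"
[2,3] (PP\NP)/S  lex  "chased"
[3,4] NP  lex  "no"
[4,5] S\NP  lex  "gave"
[3,5] S  <  k=4
[2,5] PP\NP  >  k=3
[1,5] PP  <  k=2
[0,5] NP  >  k=1
[5,6] S\NP  lex  "quickly"
[0,6] S  <  k=5

[0,6] S   <
  [0,5] NP   >
    [0,1] "with" : NP/PP
    [1,5] PP   <
      [1,2] "slowly" : NP
      [2,5] PP\NP   >
        [2,3] "chased" : (PP\NP)/S
        [3,5] S   <
          [3,4] "no" : NP
          [4,5] "gave" : S\NP
  [5,6] "quickly" : S\NP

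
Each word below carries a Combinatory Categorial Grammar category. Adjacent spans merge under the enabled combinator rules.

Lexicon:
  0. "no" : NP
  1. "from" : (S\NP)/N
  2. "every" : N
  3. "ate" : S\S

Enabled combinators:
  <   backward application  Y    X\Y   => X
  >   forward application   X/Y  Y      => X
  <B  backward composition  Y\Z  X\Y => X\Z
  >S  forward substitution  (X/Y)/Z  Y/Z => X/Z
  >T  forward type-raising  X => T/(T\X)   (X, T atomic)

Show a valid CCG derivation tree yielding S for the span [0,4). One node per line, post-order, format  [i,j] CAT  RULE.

[0,1] NP  lex  "no"
[1,2] (S\NP)/N  lex  "from"
[2,3] N  lex  "every"
[1,3] S\NP  >  k=2
[3,4] S\S  lex  "ate"
[1,4] S\NP  <B  k=3
[0,4] S  <  k=1

[0,4] S   <
  [0,1] "no" : NP
  [1,4] S\NP   <B
    [1,3] S\NP   >
      [1,2] "from" : (S\NP)/N
      [2,3] "every" : N
    [3,4] "ate" : S\S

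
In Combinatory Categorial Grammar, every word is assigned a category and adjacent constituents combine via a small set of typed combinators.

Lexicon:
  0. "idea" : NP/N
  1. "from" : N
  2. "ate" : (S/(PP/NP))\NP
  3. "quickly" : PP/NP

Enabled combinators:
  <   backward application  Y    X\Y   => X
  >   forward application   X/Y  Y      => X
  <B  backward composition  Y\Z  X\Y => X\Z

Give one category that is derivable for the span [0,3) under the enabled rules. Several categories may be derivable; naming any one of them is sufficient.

S/(PP/NP)

[0,4] S   >
  [0,3] S/(PP/NP)   <
    [0,2] NP   >
      [0,1] "idea" : NP/N
      [1,2] "from" : N
    [2,3] "ate" : (S/(PP/NP))\NP
  [3,4] "quickly" : PP/NP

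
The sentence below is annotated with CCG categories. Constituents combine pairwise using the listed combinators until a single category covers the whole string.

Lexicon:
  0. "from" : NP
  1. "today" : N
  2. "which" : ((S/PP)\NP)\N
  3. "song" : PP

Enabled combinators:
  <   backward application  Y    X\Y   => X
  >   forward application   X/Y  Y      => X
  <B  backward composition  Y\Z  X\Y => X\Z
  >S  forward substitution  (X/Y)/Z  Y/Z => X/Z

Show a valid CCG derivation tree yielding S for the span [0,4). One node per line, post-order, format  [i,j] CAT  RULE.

[0,1] NP  lex  "from"
[1,2] N  lex  "today"
[2,3] ((S/PP)\NP)\N  lex  "which"
[1,3] (S/PP)\NP  <  k=2
[0,3] S/PP  <  k=1
[3,4] PP  lex  "song"
[0,4] S  >  k=3

[0,4] S   >
  [0,3] S/PP   <
    [0,1] "from" : NP
    [1,3] (S/PP)\NP   <
      [1,2] "today" : N
      [2,3] "which" : ((S/PP)\NP)\N
  [3,4] "song" : PP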